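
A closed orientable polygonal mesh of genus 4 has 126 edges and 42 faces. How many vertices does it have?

For a closed orientable surface of genus 4, χ = 2 − 2·4 = -6.
V = -6 + E − F = -6 + 126 − 42 = 78.

78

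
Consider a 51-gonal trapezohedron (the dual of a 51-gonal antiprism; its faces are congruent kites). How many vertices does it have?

104

The n-trapezohedron (dual of the n-antiprism) has V = 2·51 + 2 = 104, E = 4·51 = 204, F = 2·51 = 102.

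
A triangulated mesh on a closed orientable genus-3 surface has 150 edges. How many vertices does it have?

46

χ = 2 − 2·3 = -4, and every face is a triangle so 3F = 2E.
F = 2E/3 = 100. Then V = -4 + E − F = -4 + 150 − 100 = 46.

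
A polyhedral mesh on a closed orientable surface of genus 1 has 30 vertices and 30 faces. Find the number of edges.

For a closed orientable surface of genus 1, χ = 2 − 2·1 = 0.
E = V + F − (0) = 30 + 30 − (0) = 60.

60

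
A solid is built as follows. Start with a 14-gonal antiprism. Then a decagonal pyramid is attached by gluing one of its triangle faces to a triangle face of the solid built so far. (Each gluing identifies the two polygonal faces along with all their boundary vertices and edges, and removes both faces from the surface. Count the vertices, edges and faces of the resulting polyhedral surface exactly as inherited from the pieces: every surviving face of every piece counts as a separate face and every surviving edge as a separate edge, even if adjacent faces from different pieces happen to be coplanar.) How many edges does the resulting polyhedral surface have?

73

A 14-gonal antiprism: V=28, E=56, F=30.
Attach a decagonal pyramid (V=11, E=20, F=11) along a 3-gon: merge 3 vertices and 3 edges, delete both glued faces → V=36, E=73, F=39.
Check: V − E + F = 36 − 73 + 39 = 2.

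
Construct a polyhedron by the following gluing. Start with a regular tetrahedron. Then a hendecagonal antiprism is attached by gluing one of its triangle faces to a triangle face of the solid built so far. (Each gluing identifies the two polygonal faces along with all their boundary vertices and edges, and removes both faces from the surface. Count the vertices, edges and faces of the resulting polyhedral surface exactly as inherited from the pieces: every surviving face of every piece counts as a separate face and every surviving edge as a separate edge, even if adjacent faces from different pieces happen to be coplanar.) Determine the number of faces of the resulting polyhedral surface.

A regular tetrahedron: V=4, E=6, F=4.
Attach a hendecagonal antiprism (V=22, E=44, F=24) along a 3-gon: merge 3 vertices and 3 edges, delete both glued faces → V=23, E=47, F=26.
Check: V − E + F = 23 − 47 + 26 = 2.

26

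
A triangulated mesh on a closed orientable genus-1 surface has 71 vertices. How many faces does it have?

χ = 2 − 2·1 = 0, and every face is a triangle so 3F = 2E.
V − E + F = 0 with E = 3F/2 gives 71 − (3/2 − 1)·F = 0, so F = 142 and E = 213.

142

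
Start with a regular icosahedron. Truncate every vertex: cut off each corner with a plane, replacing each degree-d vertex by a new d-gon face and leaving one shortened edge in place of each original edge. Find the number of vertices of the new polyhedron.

The base solid has V = 12, E = 30, F = 20.
Truncation replaces each original edge-end by a new vertex, so V′ = 2E = 60.
Each original edge survives, and each old vertex of degree d contributes d new edges; summing degrees gives Σd = 2E, so E′ = E + 2E = 3E = 90.
Each original face survives and each original vertex becomes one new face: F′ = F + V = 32.

60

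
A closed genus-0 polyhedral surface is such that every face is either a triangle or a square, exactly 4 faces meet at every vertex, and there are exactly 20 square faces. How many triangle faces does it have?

Let x be the number of triangles; then F = 20 + x.
Edge–face incidences: 2E = 4·20 + 3·x = 80 + 3x.
Every vertex has degree 4, so 4V = 2E.
Euler: V − E + F = 2 ⇒ (2E)/4 − E + (20 + x) = 2.
Multiply by 8: 2·(2E) − 4·(2E) + 8·(20 + x) = 16, i.e. 160 + 8x − 2·(80 + 3x) = 16.
Collecting terms: 2x = 16, so x = 8.
Then 2E = 80 + 3·8 = 104, so E = 52, V = 2E/4 = 26, F = 20 + 8 = 28.

8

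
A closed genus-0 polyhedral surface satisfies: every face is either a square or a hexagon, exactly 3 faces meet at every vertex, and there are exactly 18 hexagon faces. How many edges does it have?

66

Let x be the number of squares; then F = 18 + x.
Edge–face incidences: 2E = 6·18 + 4·x = 108 + 4x.
Every vertex has degree 3, so 3V = 2E.
Euler: V − E + F = 2 ⇒ (2E)/3 − E + (18 + x) = 2.
Multiply by 6: 2·(2E) − 3·(2E) + 6·(18 + x) = 12, i.e. 108 + 6x − (108 + 4x) = 12.
Collecting terms: 2x = 12, so x = 6.
Then 2E = 108 + 4·6 = 132, so E = 66, V = 2E/3 = 44, F = 18 + 6 = 24.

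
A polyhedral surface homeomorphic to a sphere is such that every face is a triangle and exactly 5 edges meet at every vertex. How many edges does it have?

30

Each face has 3 edges and each edge borders two faces, so 2E = 3F.
Each vertex has degree 5, so 5V = 2E and hence V = 3F/5.
Euler: V − E + F = 2 ⇒ (3F/5) − (3F/2) + F = 2.
Multiply by 10: (6 − 15 + 10)F = 20, i.e. 1F = 20.
So F = 20, E = 3·20/2 = 30, V = 3·20/5 = 12.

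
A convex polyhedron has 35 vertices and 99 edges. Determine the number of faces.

66

Here V − E + F = 2.
F = 2 − V + E = 2 − 35 + 99 = 66.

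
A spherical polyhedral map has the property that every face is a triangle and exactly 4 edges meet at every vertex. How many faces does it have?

8

Each face has 3 edges and each edge borders two faces, so 2E = 3F.
Each vertex has degree 4, so 4V = 2E and hence V = 3F/4.
Euler: V − E + F = 2 ⇒ (3F/4) − (3F/2) + F = 2.
Multiply by 8: (6 − 12 + 8)F = 16, i.e. 2F = 16.
So F = 8, E = 3·8/2 = 12, V = 3·8/4 = 6.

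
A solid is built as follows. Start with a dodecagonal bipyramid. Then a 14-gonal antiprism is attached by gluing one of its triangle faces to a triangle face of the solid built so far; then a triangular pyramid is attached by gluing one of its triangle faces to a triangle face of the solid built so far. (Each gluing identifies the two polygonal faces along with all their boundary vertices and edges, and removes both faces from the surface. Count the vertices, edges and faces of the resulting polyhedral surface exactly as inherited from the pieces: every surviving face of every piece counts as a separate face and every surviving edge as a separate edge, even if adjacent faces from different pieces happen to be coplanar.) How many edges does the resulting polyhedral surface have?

A dodecagonal bipyramid: V=14, E=36, F=24.
Attach a 14-gonal antiprism (V=28, E=56, F=30) along a 3-gon: merge 3 vertices and 3 edges, delete both glued faces → V=39, E=89, F=52.
Attach a triangular pyramid (V=4, E=6, F=4) along a 3-gon: merge 3 vertices and 3 edges, delete both glued faces → V=40, E=92, F=54.
Check: V − E + F = 40 − 92 + 54 = 2.

92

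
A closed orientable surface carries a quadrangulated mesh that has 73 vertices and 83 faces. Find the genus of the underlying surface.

Every face is a square, so 2E = 4·83 = 332, giving E = 166.
χ = V − E + F = 73 − 166 + 83 = -10.
For a closed orientable surface χ = 2 − 2g, so g = (2 − (-10))/2 = 6.

6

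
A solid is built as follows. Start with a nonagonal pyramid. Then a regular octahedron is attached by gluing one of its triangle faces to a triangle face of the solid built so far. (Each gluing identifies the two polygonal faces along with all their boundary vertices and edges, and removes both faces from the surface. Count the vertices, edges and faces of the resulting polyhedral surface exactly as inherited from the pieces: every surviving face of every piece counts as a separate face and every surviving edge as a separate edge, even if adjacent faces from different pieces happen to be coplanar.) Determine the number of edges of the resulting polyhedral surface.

27

A nonagonal pyramid: V=10, E=18, F=10.
Attach a regular octahedron (V=6, E=12, F=8) along a 3-gon: merge 3 vertices and 3 edges, delete both glued faces → V=13, E=27, F=16.
Check: V − E + F = 13 − 27 + 16 = 2.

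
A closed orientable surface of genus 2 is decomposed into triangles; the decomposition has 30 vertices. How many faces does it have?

χ = 2 − 2·2 = -2, and every face is a triangle so 3F = 2E.
V − E + F = -2 with E = 3F/2 gives 30 − (3/2 − 1)·F = -2, so F = 64 and E = 96.

64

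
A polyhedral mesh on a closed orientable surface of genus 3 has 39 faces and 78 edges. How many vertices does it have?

For a closed orientable surface of genus 3, χ = 2 − 2·3 = -4.
V = -4 + E − F = -4 + 78 − 39 = 35.

35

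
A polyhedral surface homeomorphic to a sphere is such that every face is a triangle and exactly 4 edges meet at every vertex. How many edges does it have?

12

Each face has 3 edges and each edge borders two faces, so 2E = 3F.
Each vertex has degree 4, so 4V = 2E and hence V = 3F/4.
Euler: V − E + F = 2 ⇒ (3F/4) − (3F/2) + F = 2.
Multiply by 8: (6 − 12 + 8)F = 16, i.e. 2F = 16.
So F = 8, E = 3·8/2 = 12, V = 3·8/4 = 6.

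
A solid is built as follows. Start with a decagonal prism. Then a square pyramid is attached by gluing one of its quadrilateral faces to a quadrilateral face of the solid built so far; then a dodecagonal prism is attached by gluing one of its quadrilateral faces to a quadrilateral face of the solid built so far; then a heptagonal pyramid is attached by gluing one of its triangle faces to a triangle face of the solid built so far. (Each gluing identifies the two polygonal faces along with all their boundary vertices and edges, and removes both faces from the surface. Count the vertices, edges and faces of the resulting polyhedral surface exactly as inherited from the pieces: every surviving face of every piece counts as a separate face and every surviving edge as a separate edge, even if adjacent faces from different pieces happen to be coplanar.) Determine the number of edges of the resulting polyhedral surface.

77

A decagonal prism: V=20, E=30, F=12.
Attach a square pyramid (V=5, E=8, F=5) along a 4-gon: merge 4 vertices and 4 edges, delete both glued faces → V=21, E=34, F=15.
Attach a dodecagonal prism (V=24, E=36, F=14) along a 4-gon: merge 4 vertices and 4 edges, delete both glued faces → V=41, E=66, F=27.
Attach a heptagonal pyramid (V=8, E=14, F=8) along a 3-gon: merge 3 vertices and 3 edges, delete both glued faces → V=46, E=77, F=33.
Check: V − E + F = 46 − 77 + 33 = 2.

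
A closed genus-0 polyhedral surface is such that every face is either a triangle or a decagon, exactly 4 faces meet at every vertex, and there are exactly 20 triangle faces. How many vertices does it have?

Let x be the number of decagons; then F = 20 + x.
Edge–face incidences: 2E = 3·20 + 10·x = 60 + 10x.
Every vertex has degree 4, so 4V = 2E.
Euler: V − E + F = 2 ⇒ (2E)/4 − E + (20 + x) = 2.
Multiply by 8: 2·(2E) − 4·(2E) + 8·(20 + x) = 16, i.e. 160 + 8x − 2·(60 + 10x) = 16.
Collecting terms: −12x + 40 = 16, so −12x = −24, so x = 2.
Then 2E = 60 + 10·2 = 80, so E = 40, V = 2E/4 = 20, F = 20 + 2 = 22.

20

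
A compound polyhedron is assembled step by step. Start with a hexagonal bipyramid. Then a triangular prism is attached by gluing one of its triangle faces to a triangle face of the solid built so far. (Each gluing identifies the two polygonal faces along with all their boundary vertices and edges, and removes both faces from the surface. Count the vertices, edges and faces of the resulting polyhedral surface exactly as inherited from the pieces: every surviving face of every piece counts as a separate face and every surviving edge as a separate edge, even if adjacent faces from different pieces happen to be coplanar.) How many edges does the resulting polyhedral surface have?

A hexagonal bipyramid: V=8, E=18, F=12.
Attach a triangular prism (V=6, E=9, F=5) along a 3-gon: merge 3 vertices and 3 edges, delete both glued faces → V=11, E=24, F=15.
Check: V − E + F = 11 − 24 + 15 = 2.

24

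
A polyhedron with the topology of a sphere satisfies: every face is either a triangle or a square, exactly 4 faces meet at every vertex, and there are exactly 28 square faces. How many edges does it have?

Let x be the number of triangles; then F = 28 + x.
Edge–face incidences: 2E = 4·28 + 3·x = 112 + 3x.
Every vertex has degree 4, so 4V = 2E.
Euler: V − E + F = 2 ⇒ (2E)/4 − E + (28 + x) = 2.
Multiply by 8: 2·(2E) − 4·(2E) + 8·(28 + x) = 16, i.e. 224 + 8x − 2·(112 + 3x) = 16.
Collecting terms: 2x = 16, so x = 8.
Then 2E = 112 + 3·8 = 136, so E = 68, V = 2E/4 = 34, F = 28 + 8 = 36.

68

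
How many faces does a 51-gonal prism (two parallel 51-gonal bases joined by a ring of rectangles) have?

A prism on an n-gon has two n-gon bases and n rectangular sides: V = 2·51 = 102, E = 3·51 = 153, F = 51 + 2 = 53.

53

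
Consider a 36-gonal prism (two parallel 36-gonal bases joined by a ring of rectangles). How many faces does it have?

38

A prism on an n-gon has two n-gon bases and n rectangular sides: V = 2·36 = 72, E = 3·36 = 108, F = 36 + 2 = 38.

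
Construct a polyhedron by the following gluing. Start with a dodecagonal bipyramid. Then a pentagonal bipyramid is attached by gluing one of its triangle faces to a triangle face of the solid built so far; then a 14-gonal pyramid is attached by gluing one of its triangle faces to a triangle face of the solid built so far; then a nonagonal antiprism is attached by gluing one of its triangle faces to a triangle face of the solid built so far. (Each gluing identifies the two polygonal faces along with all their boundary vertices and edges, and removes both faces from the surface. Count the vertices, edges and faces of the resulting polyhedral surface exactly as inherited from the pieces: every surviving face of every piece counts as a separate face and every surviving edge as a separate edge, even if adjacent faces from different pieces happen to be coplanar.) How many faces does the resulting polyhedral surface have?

A dodecagonal bipyramid: V=14, E=36, F=24.
Attach a pentagonal bipyramid (V=7, E=15, F=10) along a 3-gon: merge 3 vertices and 3 edges, delete both glued faces → V=18, E=48, F=32.
Attach a 14-gonal pyramid (V=15, E=28, F=15) along a 3-gon: merge 3 vertices and 3 edges, delete both glued faces → V=30, E=73, F=45.
Attach a nonagonal antiprism (V=18, E=36, F=20) along a 3-gon: merge 3 vertices and 3 edges, delete both glued faces → V=45, E=106, F=63.
Check: V − E + F = 45 − 106 + 63 = 2.

63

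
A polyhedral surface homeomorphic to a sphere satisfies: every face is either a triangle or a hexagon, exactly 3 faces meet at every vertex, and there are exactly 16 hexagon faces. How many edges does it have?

Let x be the number of triangles; then F = 16 + x.
Edge–face incidences: 2E = 6·16 + 3·x = 96 + 3x.
Every vertex has degree 3, so 3V = 2E.
Euler: V − E + F = 2 ⇒ (2E)/3 − E + (16 + x) = 2.
Multiply by 6: 2·(2E) − 3·(2E) + 6·(16 + x) = 12, i.e. 96 + 6x − (96 + 3x) = 12.
Collecting terms: 3x = 12, so x = 4.
Then 2E = 96 + 3·4 = 108, so E = 54, V = 2E/3 = 36, F = 16 + 4 = 20.

54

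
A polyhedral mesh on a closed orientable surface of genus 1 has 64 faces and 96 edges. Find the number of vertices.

32

For a closed orientable surface of genus 1, χ = 2 − 2·1 = 0.
V = 0 + E − F = 0 + 96 − 64 = 32.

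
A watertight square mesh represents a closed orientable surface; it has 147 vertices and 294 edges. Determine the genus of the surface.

1

Every face is a square and each edge borders two faces, so 4F = 2·294, giving F = 147.
χ = V − E + F = 147 − 294 + 147 = 0.
For a closed orientable surface χ = 2 − 2g, so g = (2 − (0))/2 = 1.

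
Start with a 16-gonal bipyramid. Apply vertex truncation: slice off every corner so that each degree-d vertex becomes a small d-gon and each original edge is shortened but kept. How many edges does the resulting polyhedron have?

The base solid has V = 18, E = 48, F = 32.
Truncation replaces each original edge-end by a new vertex, so V′ = 2E = 96.
Each original edge survives, and each old vertex of degree d contributes d new edges; summing degrees gives Σd = 2E, so E′ = E + 2E = 3E = 144.
Each original face survives and each original vertex becomes one new face: F′ = F + V = 50.

144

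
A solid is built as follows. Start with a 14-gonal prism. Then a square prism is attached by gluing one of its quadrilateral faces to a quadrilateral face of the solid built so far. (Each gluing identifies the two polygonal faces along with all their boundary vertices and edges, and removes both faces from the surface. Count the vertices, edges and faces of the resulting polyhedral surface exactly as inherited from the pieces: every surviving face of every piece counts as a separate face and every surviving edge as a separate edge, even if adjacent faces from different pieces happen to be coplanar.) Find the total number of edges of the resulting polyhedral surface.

50

A 14-gonal prism: V=28, E=42, F=16.
Attach a square prism (V=8, E=12, F=6) along a 4-gon: merge 4 vertices and 4 edges, delete both glued faces → V=32, E=50, F=20.
Check: V − E + F = 32 − 50 + 20 = 2.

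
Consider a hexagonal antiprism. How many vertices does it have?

An antiprism on an n-gon has two n-gon caps and 2n triangles: V = 2·6 = 12, E = 4·6 = 24, F = 2·6 + 2 = 14.

12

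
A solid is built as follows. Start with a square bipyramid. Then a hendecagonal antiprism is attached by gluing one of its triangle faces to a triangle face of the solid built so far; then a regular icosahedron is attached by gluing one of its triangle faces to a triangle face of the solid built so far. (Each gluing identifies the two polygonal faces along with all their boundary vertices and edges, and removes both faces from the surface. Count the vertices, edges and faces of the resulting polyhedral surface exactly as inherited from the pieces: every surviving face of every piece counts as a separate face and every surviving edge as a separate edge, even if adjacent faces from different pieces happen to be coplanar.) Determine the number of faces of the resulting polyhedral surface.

A square bipyramid: V=6, E=12, F=8.
Attach a hendecagonal antiprism (V=22, E=44, F=24) along a 3-gon: merge 3 vertices and 3 edges, delete both glued faces → V=25, E=53, F=30.
Attach a regular icosahedron (V=12, E=30, F=20) along a 3-gon: merge 3 vertices and 3 edges, delete both glued faces → V=34, E=80, F=48.
Check: V − E + F = 34 − 80 + 48 = 2.

48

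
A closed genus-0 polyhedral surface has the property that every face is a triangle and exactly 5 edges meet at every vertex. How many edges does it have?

30

Each face has 3 edges and each edge borders two faces, so 2E = 3F.
Each vertex has degree 5, so 5V = 2E and hence V = 3F/5.
Euler: V − E + F = 2 ⇒ (3F/5) − (3F/2) + F = 2.
Multiply by 10: (6 − 15 + 10)F = 20, i.e. 1F = 20.
So F = 20, E = 3·20/2 = 30, V = 3·20/5 = 12.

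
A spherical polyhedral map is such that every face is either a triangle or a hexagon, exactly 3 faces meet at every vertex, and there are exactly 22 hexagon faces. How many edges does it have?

Let x be the number of triangles; then F = 22 + x.
Edge–face incidences: 2E = 6·22 + 3·x = 132 + 3x.
Every vertex has degree 3, so 3V = 2E.
Euler: V − E + F = 2 ⇒ (2E)/3 − E + (22 + x) = 2.
Multiply by 6: 2·(2E) − 3·(2E) + 6·(22 + x) = 12, i.e. 132 + 6x − (132 + 3x) = 12.
Collecting terms: 3x = 12, so x = 4.
Then 2E = 132 + 3·4 = 144, so E = 72, V = 2E/3 = 48, F = 22 + 4 = 26.

72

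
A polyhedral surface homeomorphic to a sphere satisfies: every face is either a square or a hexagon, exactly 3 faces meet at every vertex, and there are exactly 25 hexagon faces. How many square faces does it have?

6

Let x be the number of squares; then F = 25 + x.
Edge–face incidences: 2E = 6·25 + 4·x = 150 + 4x.
Every vertex has degree 3, so 3V = 2E.
Euler: V − E + F = 2 ⇒ (2E)/3 − E + (25 + x) = 2.
Multiply by 6: 2·(2E) − 3·(2E) + 6·(25 + x) = 12, i.e. 150 + 6x − (150 + 4x) = 12.
Collecting terms: 2x = 12, so x = 6.
Then 2E = 150 + 4·6 = 174, so E = 87, V = 2E/3 = 58, F = 25 + 6 = 31.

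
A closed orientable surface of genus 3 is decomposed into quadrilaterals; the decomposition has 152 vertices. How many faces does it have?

χ = 2 − 2·3 = -4, and every face is a square so 4F = 2E.
V − E + F = -4 with E = 4F/2 gives 152 − (4/2 − 1)·F = -4, so F = 156 and E = 312.

156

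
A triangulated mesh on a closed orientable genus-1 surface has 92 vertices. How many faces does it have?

χ = 2 − 2·1 = 0, and every face is a triangle so 3F = 2E.
V − E + F = 0 with E = 3F/2 gives 92 − (3/2 − 1)·F = 0, so F = 184 and E = 276.

184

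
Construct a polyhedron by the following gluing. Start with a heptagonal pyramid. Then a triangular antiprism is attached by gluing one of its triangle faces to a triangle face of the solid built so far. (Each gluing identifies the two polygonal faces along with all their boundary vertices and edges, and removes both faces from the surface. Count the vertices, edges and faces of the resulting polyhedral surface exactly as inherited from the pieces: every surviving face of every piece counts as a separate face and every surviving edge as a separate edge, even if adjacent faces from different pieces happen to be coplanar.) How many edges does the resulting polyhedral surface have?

A heptagonal pyramid: V=8, E=14, F=8.
Attach a triangular antiprism (V=6, E=12, F=8) along a 3-gon: merge 3 vertices and 3 edges, delete both glued faces → V=11, E=23, F=14.
Check: V − E + F = 11 − 23 + 14 = 2.

23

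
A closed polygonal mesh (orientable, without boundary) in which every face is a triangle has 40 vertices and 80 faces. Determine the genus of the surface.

Every face is a triangle, so 2E = 3·80 = 240, giving E = 120.
χ = V − E + F = 40 − 120 + 80 = 0.
For a closed orientable surface χ = 2 − 2g, so g = (2 − (0))/2 = 1.

1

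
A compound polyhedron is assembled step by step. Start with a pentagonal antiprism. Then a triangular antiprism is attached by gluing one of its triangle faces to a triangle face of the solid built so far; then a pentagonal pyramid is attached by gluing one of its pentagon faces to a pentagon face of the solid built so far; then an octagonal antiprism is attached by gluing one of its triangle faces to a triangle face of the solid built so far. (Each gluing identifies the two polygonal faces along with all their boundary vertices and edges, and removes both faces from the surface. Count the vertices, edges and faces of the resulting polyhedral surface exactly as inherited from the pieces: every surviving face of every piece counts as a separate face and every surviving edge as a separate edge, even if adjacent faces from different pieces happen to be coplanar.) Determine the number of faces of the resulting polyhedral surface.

38

A pentagonal antiprism: V=10, E=20, F=12.
Attach a triangular antiprism (V=6, E=12, F=8) along a 3-gon: merge 3 vertices and 3 edges, delete both glued faces → V=13, E=29, F=18.
Attach a pentagonal pyramid (V=6, E=10, F=6) along a 5-gon: merge 5 vertices and 5 edges, delete both glued faces → V=14, E=34, F=22.
Attach an octagonal antiprism (V=16, E=32, F=18) along a 3-gon: merge 3 vertices and 3 edges, delete both glued faces → V=27, E=63, F=38.
Check: V − E + F = 27 − 63 + 38 = 2.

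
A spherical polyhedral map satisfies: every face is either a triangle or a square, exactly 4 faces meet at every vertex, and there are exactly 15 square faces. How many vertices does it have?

Let x be the number of triangles; then F = 15 + x.
Edge–face incidences: 2E = 4·15 + 3·x = 60 + 3x.
Every vertex has degree 4, so 4V = 2E.
Euler: V − E + F = 2 ⇒ (2E)/4 − E + (15 + x) = 2.
Multiply by 8: 2·(2E) − 4·(2E) + 8·(15 + x) = 16, i.e. 120 + 8x − 2·(60 + 3x) = 16.
Collecting terms: 2x = 16, so x = 8.
Then 2E = 60 + 3·8 = 84, so E = 42, V = 2E/4 = 21, F = 15 + 8 = 23.

21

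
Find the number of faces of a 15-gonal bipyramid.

A bipyramid over an n-gon has 2n triangular faces and n + 2 vertices: V = 15 + 2 = 17, E = 3·15 = 45, F = 2·15 = 30.

30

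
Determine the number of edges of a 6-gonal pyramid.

A pyramid on an n-gon base has one n-gon and n triangles: V = 6 + 1 = 7, E = 2·6 = 12, F = 6 + 1 = 7.
Check: V − E + F = 7 − 12 + 7 = 2.

12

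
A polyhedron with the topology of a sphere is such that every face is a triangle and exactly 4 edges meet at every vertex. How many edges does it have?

Each face has 3 edges and each edge borders two faces, so 2E = 3F.
Each vertex has degree 4, so 4V = 2E and hence V = 3F/4.
Euler: V − E + F = 2 ⇒ (3F/4) − (3F/2) + F = 2.
Multiply by 8: (6 − 12 + 8)F = 16, i.e. 2F = 16.
So F = 8, E = 3·8/2 = 12, V = 3·8/4 = 6.

12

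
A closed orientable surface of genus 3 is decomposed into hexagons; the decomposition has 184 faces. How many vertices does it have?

364

χ = 2 − 2·3 = -4, and every face is a hexagon so 6F = 2E.
E = 6·184/2 = 552. Then V = -4 + E − F = -4 + 552 − 184 = 364.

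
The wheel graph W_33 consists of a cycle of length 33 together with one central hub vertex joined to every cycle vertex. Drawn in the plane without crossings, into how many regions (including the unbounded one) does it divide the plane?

W_33 has V = 33 + 1 = 34 vertices and E = 2·33 = 66 edges.
By Euler's formula F = 2 − V + E = 2 − 34 + 66 = 34.

34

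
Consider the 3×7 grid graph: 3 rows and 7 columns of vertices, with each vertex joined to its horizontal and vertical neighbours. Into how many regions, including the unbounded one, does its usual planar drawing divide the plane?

13

The grid has V = 3·7 = 21 vertices and E = 3·6 + 7·2 = 32 edges.
F = 2 − V + E = 2 − 21 + 32 = 13.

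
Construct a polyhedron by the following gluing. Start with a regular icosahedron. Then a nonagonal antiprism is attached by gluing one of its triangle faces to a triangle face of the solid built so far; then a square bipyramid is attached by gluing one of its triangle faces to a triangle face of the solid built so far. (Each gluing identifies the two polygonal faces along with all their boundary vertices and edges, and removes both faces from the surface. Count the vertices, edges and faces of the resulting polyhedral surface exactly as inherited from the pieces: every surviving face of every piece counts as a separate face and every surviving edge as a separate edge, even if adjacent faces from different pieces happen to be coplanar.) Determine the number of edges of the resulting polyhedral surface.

A regular icosahedron: V=12, E=30, F=20.
Attach a nonagonal antiprism (V=18, E=36, F=20) along a 3-gon: merge 3 vertices and 3 edges, delete both glued faces → V=27, E=63, F=38.
Attach a square bipyramid (V=6, E=12, F=8) along a 3-gon: merge 3 vertices and 3 edges, delete both glued faces → V=30, E=72, F=44.
Check: V − E + F = 30 − 72 + 44 = 2.

72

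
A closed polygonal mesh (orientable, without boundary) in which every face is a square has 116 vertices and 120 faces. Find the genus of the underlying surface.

3

Every face is a square, so 2E = 4·120 = 480, giving E = 240.
χ = V − E + F = 116 − 240 + 120 = -4.
For a closed orientable surface χ = 2 − 2g, so g = (2 − (-4))/2 = 3.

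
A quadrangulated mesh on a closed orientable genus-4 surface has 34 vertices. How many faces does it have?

χ = 2 − 2·4 = -6, and every face is a square so 4F = 2E.
V − E + F = -6 with E = 4F/2 gives 34 − (4/2 − 1)·F = -6, so F = 40 and E = 80.

40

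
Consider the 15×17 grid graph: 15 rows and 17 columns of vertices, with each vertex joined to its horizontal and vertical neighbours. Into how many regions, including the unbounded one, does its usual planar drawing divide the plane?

225

The grid has V = 15·17 = 255 vertices and E = 15·16 + 17·14 = 478 edges.
F = 2 − V + E = 2 − 255 + 478 = 225.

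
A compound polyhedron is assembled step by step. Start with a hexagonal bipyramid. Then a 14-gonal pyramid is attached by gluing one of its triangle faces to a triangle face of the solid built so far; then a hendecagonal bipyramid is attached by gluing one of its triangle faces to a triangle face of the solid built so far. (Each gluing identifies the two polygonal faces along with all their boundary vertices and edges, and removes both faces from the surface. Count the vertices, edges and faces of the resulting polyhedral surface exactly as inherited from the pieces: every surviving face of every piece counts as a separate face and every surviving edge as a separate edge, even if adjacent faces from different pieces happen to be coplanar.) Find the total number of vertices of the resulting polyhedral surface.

30

A hexagonal bipyramid: V=8, E=18, F=12.
Attach a 14-gonal pyramid (V=15, E=28, F=15) along a 3-gon: merge 3 vertices and 3 edges, delete both glued faces → V=20, E=43, F=25.
Attach a hendecagonal bipyramid (V=13, E=33, F=22) along a 3-gon: merge 3 vertices and 3 edges, delete both glued faces → V=30, E=73, F=45.
Check: V − E + F = 30 − 73 + 45 = 2.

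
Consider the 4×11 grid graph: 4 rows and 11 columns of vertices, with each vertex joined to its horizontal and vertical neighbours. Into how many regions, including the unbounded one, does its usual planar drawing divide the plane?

The grid has V = 4·11 = 44 vertices and E = 4·10 + 11·3 = 73 edges.
F = 2 − V + E = 2 − 44 + 73 = 31.

31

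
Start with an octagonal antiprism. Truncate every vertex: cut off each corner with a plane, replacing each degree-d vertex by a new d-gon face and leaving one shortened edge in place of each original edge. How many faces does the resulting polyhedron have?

The base solid has V = 16, E = 32, F = 18.
Truncation replaces each original edge-end by a new vertex, so V′ = 2E = 64.
Each original edge survives, and each old vertex of degree d contributes d new edges; summing degrees gives Σd = 2E, so E′ = E + 2E = 3E = 96.
Each original face survives and each original vertex becomes one new face: F′ = F + V = 34.

34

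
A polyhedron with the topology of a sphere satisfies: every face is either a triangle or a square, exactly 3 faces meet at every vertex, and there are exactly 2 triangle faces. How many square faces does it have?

Let x be the number of squares; then F = 2 + x.
Edge–face incidences: 2E = 3·2 + 4·x = 6 + 4x.
Every vertex has degree 3, so 3V = 2E.
Euler: V − E + F = 2 ⇒ (2E)/3 − E + (2 + x) = 2.
Multiply by 6: 2·(2E) − 3·(2E) + 6·(2 + x) = 12, i.e. 12 + 6x − (6 + 4x) = 12.
Collecting terms: 2x + 6 = 12, so 2x = 6, so x = 3.
Then 2E = 6 + 4·3 = 18, so E = 9, V = 2E/3 = 6, F = 2 + 3 = 5.

3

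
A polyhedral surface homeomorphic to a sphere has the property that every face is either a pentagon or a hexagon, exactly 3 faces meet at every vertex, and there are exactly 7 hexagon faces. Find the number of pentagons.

12

Let x be the number of pentagons; then F = 7 + x.
Edge–face incidences: 2E = 6·7 + 5·x = 42 + 5x.
Every vertex has degree 3, so 3V = 2E.
Euler: V − E + F = 2 ⇒ (2E)/3 − E + (7 + x) = 2.
Multiply by 6: 2·(2E) − 3·(2E) + 6·(7 + x) = 12, i.e. 42 + 6x − (42 + 5x) = 12.
Collecting terms: x = 12.
Then 2E = 42 + 5·12 = 102, so E = 51, V = 2E/3 = 34, F = 7 + 12 = 19.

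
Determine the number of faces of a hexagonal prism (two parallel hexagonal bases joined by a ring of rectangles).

8

A prism on an n-gon has two n-gon bases and n rectangular sides: V = 2·6 = 12, E = 3·6 = 18, F = 6 + 2 = 8.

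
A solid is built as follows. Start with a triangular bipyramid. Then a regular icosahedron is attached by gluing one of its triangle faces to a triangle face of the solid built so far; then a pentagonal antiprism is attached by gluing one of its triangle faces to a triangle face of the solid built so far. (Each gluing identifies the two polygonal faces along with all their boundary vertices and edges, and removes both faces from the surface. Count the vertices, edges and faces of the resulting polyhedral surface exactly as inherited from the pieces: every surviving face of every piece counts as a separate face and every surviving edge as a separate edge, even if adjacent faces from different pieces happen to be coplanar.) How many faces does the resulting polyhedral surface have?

A triangular bipyramid: V=5, E=9, F=6.
Attach a regular icosahedron (V=12, E=30, F=20) along a 3-gon: merge 3 vertices and 3 edges, delete both glued faces → V=14, E=36, F=24.
Attach a pentagonal antiprism (V=10, E=20, F=12) along a 3-gon: merge 3 vertices and 3 edges, delete both glued faces → V=21, E=53, F=34.
Check: V − E + F = 21 − 53 + 34 = 2.

34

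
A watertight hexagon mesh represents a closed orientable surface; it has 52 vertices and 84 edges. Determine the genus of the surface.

Every face is a hexagon and each edge borders two faces, so 6F = 2·84, giving F = 28.
χ = V − E + F = 52 − 84 + 28 = -4.
For a closed orientable surface χ = 2 − 2g, so g = (2 − (-4))/2 = 3.

3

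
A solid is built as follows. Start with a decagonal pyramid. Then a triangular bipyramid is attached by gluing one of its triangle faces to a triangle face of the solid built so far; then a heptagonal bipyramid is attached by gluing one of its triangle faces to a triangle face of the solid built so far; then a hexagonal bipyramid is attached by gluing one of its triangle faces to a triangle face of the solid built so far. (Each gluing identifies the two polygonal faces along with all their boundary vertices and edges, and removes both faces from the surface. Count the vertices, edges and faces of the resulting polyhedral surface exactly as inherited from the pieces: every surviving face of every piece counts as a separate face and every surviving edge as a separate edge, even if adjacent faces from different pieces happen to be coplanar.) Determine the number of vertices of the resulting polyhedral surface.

A decagonal pyramid: V=11, E=20, F=11.
Attach a triangular bipyramid (V=5, E=9, F=6) along a 3-gon: merge 3 vertices and 3 edges, delete both glued faces → V=13, E=26, F=15.
Attach a heptagonal bipyramid (V=9, E=21, F=14) along a 3-gon: merge 3 vertices and 3 edges, delete both glued faces → V=19, E=44, F=27.
Attach a hexagonal bipyramid (V=8, E=18, F=12) along a 3-gon: merge 3 vertices and 3 edges, delete both glued faces → V=24, E=59, F=37.
Check: V − E + F = 24 − 59 + 37 = 2.

24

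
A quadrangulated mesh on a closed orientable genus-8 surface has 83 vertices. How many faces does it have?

χ = 2 − 2·8 = -14, and every face is a square so 4F = 2E.
V − E + F = -14 with E = 4F/2 gives 83 − (4/2 − 1)·F = -14, so F = 97 and E = 194.

97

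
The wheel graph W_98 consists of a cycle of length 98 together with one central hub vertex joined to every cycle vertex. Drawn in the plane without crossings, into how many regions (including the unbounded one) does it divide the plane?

W_98 has V = 98 + 1 = 99 vertices and E = 2·98 = 196 edges.
By Euler's formula F = 2 − V + E = 2 − 99 + 196 = 99.

99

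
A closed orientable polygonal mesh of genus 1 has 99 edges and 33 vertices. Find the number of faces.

66

For a closed orientable surface of genus 1, χ = 2 − 2·1 = 0.
F = 0 − V + E = 0 − 33 + 99 = 66.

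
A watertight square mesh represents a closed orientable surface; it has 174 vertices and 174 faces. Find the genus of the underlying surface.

Every face is a square, so 2E = 4·174 = 696, giving E = 348.
χ = V − E + F = 174 − 348 + 174 = 0.
For a closed orientable surface χ = 2 − 2g, so g = (2 − (0))/2 = 1.

1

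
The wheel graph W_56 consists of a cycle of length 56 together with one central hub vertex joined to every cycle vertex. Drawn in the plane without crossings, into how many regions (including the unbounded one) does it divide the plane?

W_56 has V = 56 + 1 = 57 vertices and E = 2·56 = 112 edges.
By Euler's formula F = 2 − V + E = 2 − 57 + 112 = 57.

57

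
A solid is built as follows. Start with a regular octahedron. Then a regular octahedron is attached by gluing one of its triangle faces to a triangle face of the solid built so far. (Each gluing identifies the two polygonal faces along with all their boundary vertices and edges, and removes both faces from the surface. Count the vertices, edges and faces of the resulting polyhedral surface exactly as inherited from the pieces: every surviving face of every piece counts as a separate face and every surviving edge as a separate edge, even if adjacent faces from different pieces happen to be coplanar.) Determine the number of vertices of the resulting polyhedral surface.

A regular octahedron: V=6, E=12, F=8.
Attach a regular octahedron (V=6, E=12, F=8) along a 3-gon: merge 3 vertices and 3 edges, delete both glued faces → V=9, E=21, F=14.
Check: V − E + F = 9 − 21 + 14 = 2.

9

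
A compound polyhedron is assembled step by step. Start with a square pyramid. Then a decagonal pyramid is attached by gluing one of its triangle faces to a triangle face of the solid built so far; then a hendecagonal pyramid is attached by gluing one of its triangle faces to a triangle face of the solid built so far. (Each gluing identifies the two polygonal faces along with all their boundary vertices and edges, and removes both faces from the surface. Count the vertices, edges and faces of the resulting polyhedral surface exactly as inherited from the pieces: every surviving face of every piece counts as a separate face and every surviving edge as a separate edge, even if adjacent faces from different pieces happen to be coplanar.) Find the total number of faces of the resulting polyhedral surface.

A square pyramid: V=5, E=8, F=5.
Attach a decagonal pyramid (V=11, E=20, F=11) along a 3-gon: merge 3 vertices and 3 edges, delete both glued faces → V=13, E=25, F=14.
Attach a hendecagonal pyramid (V=12, E=22, F=12) along a 3-gon: merge 3 vertices and 3 edges, delete both glued faces → V=22, E=44, F=24.
Check: V − E + F = 22 − 44 + 24 = 2.

24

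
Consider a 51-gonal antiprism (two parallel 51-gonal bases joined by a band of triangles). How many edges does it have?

204

An antiprism on an n-gon has two n-gon caps and 2n triangles: V = 2·51 = 102, E = 4·51 = 204, F = 2·51 + 2 = 104.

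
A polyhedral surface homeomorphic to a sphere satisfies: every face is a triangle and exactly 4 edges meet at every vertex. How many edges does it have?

Each face has 3 edges and each edge borders two faces, so 2E = 3F.
Each vertex has degree 4, so 4V = 2E and hence V = 3F/4.
Euler: V − E + F = 2 ⇒ (3F/4) − (3F/2) + F = 2.
Multiply by 8: (6 − 12 + 8)F = 16, i.e. 2F = 16.
So F = 8, E = 3·8/2 = 12, V = 3·8/4 = 6.

12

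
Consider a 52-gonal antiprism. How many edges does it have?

208

An antiprism on an n-gon has two n-gon caps and 2n triangles: V = 2·52 = 104, E = 4·52 = 208, F = 2·52 + 2 = 106.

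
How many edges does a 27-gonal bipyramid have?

A bipyramid over an n-gon has 2n triangular faces and n + 2 vertices: V = 27 + 2 = 29, E = 3·27 = 81, F = 2·27 = 54.
Check: V − E + F = 29 − 81 + 54 = 2.

81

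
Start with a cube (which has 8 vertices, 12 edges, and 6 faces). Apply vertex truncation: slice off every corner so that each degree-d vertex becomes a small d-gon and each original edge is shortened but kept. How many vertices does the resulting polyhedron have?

Truncation replaces each original edge-end by a new vertex, so V′ = 2E = 24.
Each original edge survives, and each old vertex of degree d contributes d new edges; summing degrees gives Σd = 2E, so E′ = E + 2E = 3E = 36.
Each original face survives and each original vertex becomes one new face: F′ = F + V = 14.

24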